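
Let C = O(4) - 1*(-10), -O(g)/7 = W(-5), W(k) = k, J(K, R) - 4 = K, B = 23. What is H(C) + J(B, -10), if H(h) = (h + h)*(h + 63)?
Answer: 9747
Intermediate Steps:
J(K, R) = 4 + K
O(g) = 35 (O(g) = -7*(-5) = 35)
C = 45 (C = 35 - 1*(-10) = 35 + 10 = 45)
H(h) = 2*h*(63 + h) (H(h) = (2*h)*(63 + h) = 2*h*(63 + h))
H(C) + J(B, -10) = 2*45*(63 + 45) + (4 + 23) = 2*45*108 + 27 = 9720 + 27 = 9747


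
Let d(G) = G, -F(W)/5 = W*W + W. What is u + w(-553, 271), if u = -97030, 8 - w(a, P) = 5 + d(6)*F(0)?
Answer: -97027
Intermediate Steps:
F(W) = -5*W - 5*W² (F(W) = -5*(W*W + W) = -5*(W² + W) = -5*(W + W²) = -5*W - 5*W²)
w(a, P) = 3 (w(a, P) = 8 - (5 + 6*(-5*0*(1 + 0))) = 8 - (5 + 6*(-5*0*1)) = 8 - (5 + 6*0) = 8 - (5 + 0) = 8 - 1*5 = 8 - 5 = 3)
u + w(-553, 271) = -97030 + 3 = -97027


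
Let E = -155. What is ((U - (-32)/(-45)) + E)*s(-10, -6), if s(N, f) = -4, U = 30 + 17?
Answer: 19568/45 ≈ 434.84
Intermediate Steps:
U = 47
((U - (-32)/(-45)) + E)*s(-10, -6) = ((47 - (-32)/(-45)) - 155)*(-4) = ((47 - (-32)*(-1)/45) - 155)*(-4) = ((47 - 1*32/45) - 155)*(-4) = ((47 - 32/45) - 155)*(-4) = (2083/45 - 155)*(-4) = -4892/45*(-4) = 19568/45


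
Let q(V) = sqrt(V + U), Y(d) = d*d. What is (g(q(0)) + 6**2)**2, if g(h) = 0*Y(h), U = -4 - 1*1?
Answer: 1296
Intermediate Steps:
U = -5 (U = -4 - 1 = -5)
Y(d) = d**2
q(V) = sqrt(-5 + V) (q(V) = sqrt(V - 5) = sqrt(-5 + V))
g(h) = 0 (g(h) = 0*h**2 = 0)
(g(q(0)) + 6**2)**2 = (0 + 6**2)**2 = (0 + 36)**2 = 36**2 = 1296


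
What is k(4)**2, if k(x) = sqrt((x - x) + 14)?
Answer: 14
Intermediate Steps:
k(x) = sqrt(14) (k(x) = sqrt(0 + 14) = sqrt(14))
k(4)**2 = (sqrt(14))**2 = 14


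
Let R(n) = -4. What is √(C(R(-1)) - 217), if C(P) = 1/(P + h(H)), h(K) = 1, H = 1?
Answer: 2*I*√489/3 ≈ 14.742*I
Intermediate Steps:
C(P) = 1/(1 + P) (C(P) = 1/(P + 1) = 1/(1 + P))
√(C(R(-1)) - 217) = √(1/(1 - 4) - 217) = √(1/(-3) - 217) = √(-⅓ - 217) = √(-652/3) = 2*I*√489/3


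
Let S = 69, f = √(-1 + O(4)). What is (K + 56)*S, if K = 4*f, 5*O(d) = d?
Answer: 3864 + 276*I*√5/5 ≈ 3864.0 + 123.43*I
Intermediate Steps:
O(d) = d/5
f = I*√5/5 (f = √(-1 + (⅕)*4) = √(-1 + ⅘) = √(-⅕) = I*√5/5 ≈ 0.44721*I)
K = 4*I*√5/5 (K = 4*(I*√5/5) = 4*I*√5/5 ≈ 1.7889*I)
(K + 56)*S = (4*I*√5/5 + 56)*69 = (56 + 4*I*√5/5)*69 = 3864 + 276*I*√5/5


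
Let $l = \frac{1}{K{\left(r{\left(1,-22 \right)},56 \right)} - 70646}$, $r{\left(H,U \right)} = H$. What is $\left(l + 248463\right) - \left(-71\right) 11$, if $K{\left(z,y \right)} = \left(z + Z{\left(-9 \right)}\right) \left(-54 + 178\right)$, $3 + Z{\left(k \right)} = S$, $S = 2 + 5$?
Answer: $\frac{17453560343}{70026} \approx 2.4924 \cdot 10^{5}$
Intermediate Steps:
$S = 7$
$Z{\left(k \right)} = 4$ ($Z{\left(k \right)} = -3 + 7 = 4$)
$K{\left(z,y \right)} = 496 + 124 z$ ($K{\left(z,y \right)} = \left(z + 4\right) \left(-54 + 178\right) = \left(4 + z\right) 124 = 496 + 124 z$)
$l = - \frac{1}{70026}$ ($l = \frac{1}{\left(496 + 124 \cdot 1\right) - 70646} = \frac{1}{\left(496 + 124\right) - 70646} = \frac{1}{620 - 70646} = \frac{1}{-70026} = - \frac{1}{70026} \approx -1.428 \cdot 10^{-5}$)
$\left(l + 248463\right) - \left(-71\right) 11 = \left(- \frac{1}{70026} + 248463\right) - \left(-71\right) 11 = \frac{17398870037}{70026} - -781 = \frac{17398870037}{70026} + 781 = \frac{17453560343}{70026}$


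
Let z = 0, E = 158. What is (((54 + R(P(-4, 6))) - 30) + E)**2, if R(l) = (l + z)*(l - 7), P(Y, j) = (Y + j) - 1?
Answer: 30976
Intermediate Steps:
P(Y, j) = -1 + Y + j
R(l) = l*(-7 + l) (R(l) = (l + 0)*(l - 7) = l*(-7 + l))
(((54 + R(P(-4, 6))) - 30) + E)**2 = (((54 + (-1 - 4 + 6)*(-7 + (-1 - 4 + 6))) - 30) + 158)**2 = (((54 + 1*(-7 + 1)) - 30) + 158)**2 = (((54 + 1*(-6)) - 30) + 158)**2 = (((54 - 6) - 30) + 158)**2 = ((48 - 30) + 158)**2 = (18 + 158)**2 = 176**2 = 30976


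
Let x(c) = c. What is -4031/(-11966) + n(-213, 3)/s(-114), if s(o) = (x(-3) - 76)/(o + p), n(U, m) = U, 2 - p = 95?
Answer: -527274457/945314 ≈ -557.78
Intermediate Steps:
p = -93 (p = 2 - 1*95 = 2 - 95 = -93)
s(o) = -79/(-93 + o) (s(o) = (-3 - 76)/(o - 93) = -79/(-93 + o))
-4031/(-11966) + n(-213, 3)/s(-114) = -4031/(-11966) - 213/((-79/(-93 - 114))) = -4031*(-1/11966) - 213/((-79/(-207))) = 4031/11966 - 213/((-79*(-1/207))) = 4031/11966 - 213/79/207 = 4031/11966 - 213*207/79 = 4031/11966 - 44091/79 = -527274457/945314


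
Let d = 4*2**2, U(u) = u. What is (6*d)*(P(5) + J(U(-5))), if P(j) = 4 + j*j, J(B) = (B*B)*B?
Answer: -9216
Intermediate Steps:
J(B) = B**3 (J(B) = B**2*B = B**3)
P(j) = 4 + j**2
d = 16 (d = 4*4 = 16)
(6*d)*(P(5) + J(U(-5))) = (6*16)*((4 + 5**2) + (-5)**3) = 96*((4 + 25) - 125) = 96*(29 - 125) = 96*(-96) = -9216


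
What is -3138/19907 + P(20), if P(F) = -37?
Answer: -739697/19907 ≈ -37.158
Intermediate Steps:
-3138/19907 + P(20) = -3138/19907 - 37 = -739697/19907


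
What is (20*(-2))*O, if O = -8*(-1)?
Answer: -320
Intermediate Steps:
O = 8
(20*(-2))*O = (20*(-2))*8 = -40*8 = -320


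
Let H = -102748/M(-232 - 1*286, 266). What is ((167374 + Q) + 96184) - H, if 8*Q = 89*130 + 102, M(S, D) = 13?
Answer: 3547969/13 ≈ 2.7292e+5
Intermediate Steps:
Q = 1459 (Q = (89*130 + 102)/8 = (11570 + 102)/8 = (⅛)*11672 = 1459)
H = -102748/13 ≈ -7903.7
((167374 + Q) + 96184) - H = ((167374 + 1459) + 96184) - 1*(-102748/13) = (168833 + 96184) + 102748/13 = 265017 + 102748/13 = 3547969/13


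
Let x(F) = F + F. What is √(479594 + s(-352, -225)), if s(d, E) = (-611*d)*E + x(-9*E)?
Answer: 2*I*√11976889 ≈ 6921.5*I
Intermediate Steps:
x(F) = 2*F
s(d, E) = -18*E - 611*E*d (s(d, E) = (-611*d)*E + 2*(-9*E) = -611*E*d - 18*E = -18*E - 611*E*d)
√(479594 + s(-352, -225)) = √(479594 - 225*(-18 - 611*(-352))) = √(479594 - 225*(-18 + 215072)) = √(479594 - 225*215054) = √(479594 - 48387150) = √(-47907556) = 2*I*√11976889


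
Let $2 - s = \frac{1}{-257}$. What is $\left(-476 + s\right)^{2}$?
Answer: $\frac{14839381489}{66049} \approx 2.2467 \cdot 10^{5}$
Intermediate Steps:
$s = \frac{515}{257}$ ($s = 2 - \frac{1}{-257} = 2 - - \frac{1}{257} = 2 + \frac{1}{257} = \frac{515}{257} \approx 2.0039$)
$\left(-476 + s\right)^{2} = \left(-476 + \frac{515}{257}\right)^{2} = \left(- \frac{121817}{257}\right)^{2} = \frac{14839381489}{66049}$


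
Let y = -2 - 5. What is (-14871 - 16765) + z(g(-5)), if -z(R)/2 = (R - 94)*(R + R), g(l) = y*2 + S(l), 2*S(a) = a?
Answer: -38929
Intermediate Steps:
S(a) = a/2
y = -7
g(l) = -14 + l/2 (g(l) = -7*2 + l/2 = -14 + l/2)
z(R) = -4*R*(-94 + R) (z(R) = -2*(R - 94)*(R + R) = -2*(-94 + R)*2*R = -4*R*(-94 + R))
(-14871 - 16765) + z(g(-5)) = (-14871 - 16765) + 4*(-14 + (½)*(-5))*(94 - (-14 + (½)*(-5))) = -31636 + 4*(-14 - 5/2)*(94 - (-14 - 5/2)) = -31636 + 4*(-33/2)*(94 - 1*(-33/2)) = -31636 + 4*(-33/2)*(94 + 33/2) = -31636 + 4*(-33/2)*(221/2) = -31636 - 7293 = -38929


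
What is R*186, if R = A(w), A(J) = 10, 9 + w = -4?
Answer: 1860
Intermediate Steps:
w = -13 (w = -9 - 4 = -13)
R = 10
R*186 = 10*186 = 1860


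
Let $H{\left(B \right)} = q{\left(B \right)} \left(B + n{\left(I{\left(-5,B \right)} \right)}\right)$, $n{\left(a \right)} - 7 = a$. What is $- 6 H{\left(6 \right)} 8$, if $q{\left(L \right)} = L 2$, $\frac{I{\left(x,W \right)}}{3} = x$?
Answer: $1152$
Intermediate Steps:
$I{\left(x,W \right)} = 3 x$
$n{\left(a \right)} = 7 + a$
$q{\left(L \right)} = 2 L$
$H{\left(B \right)} = 2 B \left(-8 + B\right)$ ($H{\left(B \right)} = 2 B \left(B + \left(7 + 3 \left(-5\right)\right)\right) = 2 B \left(B + \left(7 - 15\right)\right) = 2 B \left(B - 8\right) = 2 B \left(-8 + B\right)$)
$- 6 H{\left(6 \right)} 8 = - 6 \cdot 2 \cdot 6 \left(-8 + 6\right) 8 = - 6 \cdot 2 \cdot 6 \left(-2\right) 8 = \left(-6\right) \left(-24\right) 8 = 144 \cdot 8 = 1152$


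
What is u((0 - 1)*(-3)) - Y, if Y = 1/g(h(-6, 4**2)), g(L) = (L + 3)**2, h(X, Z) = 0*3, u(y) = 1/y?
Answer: 2/9 ≈ 0.22222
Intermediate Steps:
h(X, Z) = 0
g(L) = (3 + L)**2
Y = 1/9 (Y = 1/((3 + 0)**2) = 1/(3**2) = 1/9 ≈ 0.11111)
u((0 - 1)*(-3)) - Y = 1/((0 - 1)*(-3)) - 1*1/9 = 1/(-1*(-3)) - 1/9 = 1/3 - 1/9 = 2/9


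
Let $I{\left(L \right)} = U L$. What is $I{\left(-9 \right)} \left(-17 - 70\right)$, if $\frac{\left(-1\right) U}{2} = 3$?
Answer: $-4698$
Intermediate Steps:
$U = -6$ ($U = \left(-2\right) 3 = -6$)
$I{\left(L \right)} = - 6 L$
$I{\left(-9 \right)} \left(-17 - 70\right) = \left(-6\right) \left(-9\right) \left(-17 - 70\right) = 54 \left(-87\right) = -4698$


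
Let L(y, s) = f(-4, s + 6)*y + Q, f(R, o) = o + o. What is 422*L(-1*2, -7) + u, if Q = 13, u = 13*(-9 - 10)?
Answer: 6927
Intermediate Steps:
u = -247 (u = 13*(-19) = -247)
f(R, o) = 2*o
L(y, s) = 13 + y*(12 + 2*s) (L(y, s) = (2*(s + 6))*y + 13 = (2*(6 + s))*y + 13 = (12 + 2*s)*y + 13 = y*(12 + 2*s) + 13 = 13 + y*(12 + 2*s))
422*L(-1*2, -7) + u = 422*(13 + 2*(-1*2)*(6 - 7)) - 247 = 422*(13 + 2*(-2)*(-1)) - 247 = 422*(13 + 4) - 247 = 422*17 - 247 = 7174 - 247 = 6927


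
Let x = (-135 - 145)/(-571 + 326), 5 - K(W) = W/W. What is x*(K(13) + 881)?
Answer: 7080/7 ≈ 1011.4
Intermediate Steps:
K(W) = 4 (K(W) = 5 - W/W = 5 - 1*1 = 5 - 1 = 4)
x = 8/7 (x = -280/(-245) = -280*(-1/245) = 8/7 ≈ 1.1429)
x*(K(13) + 881) = 8*(4 + 881)/7 = (8/7)*885 = 7080/7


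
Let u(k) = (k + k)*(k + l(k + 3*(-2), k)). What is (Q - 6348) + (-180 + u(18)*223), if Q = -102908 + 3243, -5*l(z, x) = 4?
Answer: 159443/5 ≈ 31889.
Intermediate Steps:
l(z, x) = -4/5 (l(z, x) = -1/5*4 = -4/5)
Q = -99665
u(k) = 2*k*(-4/5 + k) (u(k) = (k + k)*(k - 4/5) = (2*k)*(-4/5 + k) = 2*k*(-4/5 + k))
(Q - 6348) + (-180 + u(18)*223) = (-99665 - 6348) + (-180 + ((2/5)*18*(-4 + 5*18))*223) = -106013 + (-180 + ((2/5)*18*(-4 + 90))*223) = -106013 + (-180 + ((2/5)*18*86)*223) = -106013 + (-180 + (3096/5)*223) = -106013 + (-180 + 690408/5) = -106013 + 689508/5 = 159443/5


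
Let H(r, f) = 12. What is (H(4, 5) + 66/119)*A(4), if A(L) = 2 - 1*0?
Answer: 2988/119 ≈ 25.109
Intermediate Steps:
A(L) = 2 (A(L) = 2 + 0 = 2)
(H(4, 5) + 66/119)*A(4) = (12 + 66/119)*2 = (1494/119)*2 = 2988/119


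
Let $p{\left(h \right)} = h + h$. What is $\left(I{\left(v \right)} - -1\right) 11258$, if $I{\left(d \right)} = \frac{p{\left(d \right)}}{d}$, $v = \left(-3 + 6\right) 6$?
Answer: $33774$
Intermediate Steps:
$p{\left(h \right)} = 2 h$
$v = 18$ ($v = 3 \cdot 6 = 18$)
$I{\left(d \right)} = 2$ ($I{\left(d \right)} = \frac{2 d}{d} = 2$)
$\left(I{\left(v \right)} - -1\right) 11258 = \left(2 - -1\right) 11258 = \left(2 + 1\right) 11258 = 3 \cdot 11258 = 33774$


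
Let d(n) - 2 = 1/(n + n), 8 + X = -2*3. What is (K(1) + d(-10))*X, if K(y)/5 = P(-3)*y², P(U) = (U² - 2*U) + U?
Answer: -8673/10 ≈ -867.30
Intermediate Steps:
X = -14 (X = -8 - 2*3 = -8 - 6 = -14)
P(U) = U² - U
K(y) = 60*y² (K(y) = 5*((-3*(-1 - 3))*y²) = 5*((-3*(-4))*y²) = 5*(12*y²) = 60*y²)
d(n) = 2 + 1/(2*n) (d(n) = 2 + 1/(n + n) = 2 + 1/(2*n))
(K(1) + d(-10))*X = (60*1² + (2 + (½)/(-10)))*(-14) = (60*1 + (2 + (½)*(-⅒)))*(-14) = (60 + (2 - 1/20))*(-14) = (60 + 39/20)*(-14) = (1239/20)*(-14) = -8673/10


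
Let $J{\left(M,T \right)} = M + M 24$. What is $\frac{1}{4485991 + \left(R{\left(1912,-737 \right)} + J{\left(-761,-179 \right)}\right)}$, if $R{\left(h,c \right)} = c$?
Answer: $\frac{1}{4466229} \approx 2.239 \cdot 10^{-7}$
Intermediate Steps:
$J{\left(M,T \right)} = 25 M$ ($J{\left(M,T \right)} = M + 24 M = 25 M$)
$\frac{1}{4485991 + \left(R{\left(1912,-737 \right)} + J{\left(-761,-179 \right)}\right)} = \frac{1}{4485991 + \left(-737 + 25 \left(-761\right)\right)} = \frac{1}{4485991 - 19762} = \frac{1}{4466229}$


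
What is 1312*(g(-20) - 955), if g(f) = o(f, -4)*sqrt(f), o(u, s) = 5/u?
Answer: -1252960 - 656*I*sqrt(5) ≈ -1.253e+6 - 1466.9*I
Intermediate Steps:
g(f) = 5/sqrt(f) (g(f) = (5/f)*sqrt(f) = 5/sqrt(f))
1312*(g(-20) - 955) = 1312*(5/sqrt(-20) - 955) = 1312*(5*(-I*sqrt(5)/10) - 955) = 1312*(-I*sqrt(5)/2 - 955) = 1312*(-955 - I*sqrt(5)/2) = -1252960 - 656*I*sqrt(5)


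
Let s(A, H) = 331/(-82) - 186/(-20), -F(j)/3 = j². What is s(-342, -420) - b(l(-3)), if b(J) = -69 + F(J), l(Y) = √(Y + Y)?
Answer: 11534/205 ≈ 56.263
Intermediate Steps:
F(j) = -3*j²
l(Y) = √2*√Y (l(Y) = √(2*Y) = √2*√Y)
s(A, H) = 1079/205 (s(A, H) = 331*(-1/82) - 186*(-1/20) = -331/82 + 93/10 = 1079/205)
b(J) = -69 - 3*J²
s(-342, -420) - b(l(-3)) = 1079/205 - (-69 - 3*(√2*√(-3))²) = 1079/205 - (-69 - 3*(√2*(I*√3))²) = 1079/205 - (-69 - 3*(I*√6)²) = 1079/205 - (-69 - 3*(-6)) = 1079/205 - (-69 + 18) = 1079/205 - 1*(-51) = 1079/205 + 51 = 11534/205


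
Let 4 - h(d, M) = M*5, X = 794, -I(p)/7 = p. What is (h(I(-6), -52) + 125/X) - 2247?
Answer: -1574377/794 ≈ -1982.8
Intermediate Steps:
I(p) = -7*p
h(d, M) = 4 - 5*M (h(d, M) = 4 - M*5 = 4 - 5*M)
(h(I(-6), -52) + 125/X) - 2247 = ((4 - 5*(-52)) + 125/794) - 2247 = ((4 + 260) + 125*(1/794)) - 2247 = (264 + 125/794) - 2247 = 209741/794 - 2247 = -1574377/794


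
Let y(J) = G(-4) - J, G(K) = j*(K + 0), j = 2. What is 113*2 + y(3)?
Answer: 215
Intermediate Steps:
G(K) = 2*K (G(K) = 2*(K + 0) = 2*K)
y(J) = -8 - J (y(J) = 2*(-4) - J = -8 - J)
113*2 + y(3) = 113*2 + (-8 - 1*3) = 226 + (-8 - 3) = 226 - 11 = 215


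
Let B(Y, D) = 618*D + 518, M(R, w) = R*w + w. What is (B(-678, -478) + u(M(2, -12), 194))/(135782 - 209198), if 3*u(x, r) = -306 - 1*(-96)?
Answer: 3881/966 ≈ 4.0176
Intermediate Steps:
M(R, w) = w + R*w
u(x, r) = -70 (u(x, r) = (-306 - 1*(-96))/3 = (-306 + 96)/3 = (1/3)*(-210) = -70)
B(Y, D) = 518 + 618*D
(B(-678, -478) + u(M(2, -12), 194))/(135782 - 209198) = ((518 + 618*(-478)) - 70)/(135782 - 209198) = ((518 - 295404) - 70)/(-73416) = (-294886 - 70)*(-1/73416) = -294956*(-1/73416) = 3881/966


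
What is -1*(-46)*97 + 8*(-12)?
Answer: 4366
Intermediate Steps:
-1*(-46)*97 + 8*(-12) = 46*97 - 96 = 4462 - 96 = 4366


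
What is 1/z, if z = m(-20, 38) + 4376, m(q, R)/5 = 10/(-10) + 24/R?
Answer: 19/83109 ≈ 0.00022862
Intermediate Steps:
m(q, R) = -5 + 120/R (m(q, R) = 5*(10/(-10) + 24/R) = 5*(10*(-⅒) + 24/R) = 5*(-1 + 24/R) = -5 + 120/R)
z = 83109/19 (z = (-5 + 120/38) + 4376 = (-5 + 120*(1/38)) + 4376 = (-5 + 60/19) + 4376 = -35/19 + 4376 = 83109/19 ≈ 4374.2)
1/z = 1/(83109/19) = 19/83109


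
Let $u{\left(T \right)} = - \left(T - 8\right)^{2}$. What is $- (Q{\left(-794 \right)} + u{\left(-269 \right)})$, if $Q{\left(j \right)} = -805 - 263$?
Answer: $77797$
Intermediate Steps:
$u{\left(T \right)} = - \left(-8 + T\right)^{2}$
$Q{\left(j \right)} = -1068$
$- (Q{\left(-794 \right)} + u{\left(-269 \right)}) = - (-1068 - \left(-8 - 269\right)^{2}) = - (-1068 - \left(-277\right)^{2}) = - (-1068 - 76729) = \left(-1\right) \left(-77797\right) = 77797$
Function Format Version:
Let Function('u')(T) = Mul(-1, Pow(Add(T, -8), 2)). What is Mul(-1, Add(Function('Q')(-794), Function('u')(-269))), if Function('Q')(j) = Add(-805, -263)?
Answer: 77797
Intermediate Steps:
Function('u')(T) = Mul(-1, Pow(Add(-8, T), 2))
Function('Q')(j) = -1068
Mul(-1, Add(Function('Q')(-794), Function('u')(-269))) = Mul(-1, Add(-1068, Mul(-1, Pow(Add(-8, -269), 2)))) = Mul(-1, Add(-1068, Mul(-1, Pow(-277, 2)))) = Mul(-1, Add(-1068, Mul(-1, 76729))) = Mul(-1, Add(-1068, -76729)) = Mul(-1, -77797) = 77797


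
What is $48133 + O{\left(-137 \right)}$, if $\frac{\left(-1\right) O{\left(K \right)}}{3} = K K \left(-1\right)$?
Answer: $104440$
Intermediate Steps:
$O{\left(K \right)} = 3 K^{2}$ ($O{\left(K \right)} = - 3 K K \left(-1\right) = - 3 K^{2} \left(-1\right) = - 3 \left(- K^{2}\right) = 3 K^{2}$)
$48133 + O{\left(-137 \right)} = 48133 + 3 \left(-137\right)^{2} = 48133 + 3 \cdot 18769 = 48133 + 56307 = 104440$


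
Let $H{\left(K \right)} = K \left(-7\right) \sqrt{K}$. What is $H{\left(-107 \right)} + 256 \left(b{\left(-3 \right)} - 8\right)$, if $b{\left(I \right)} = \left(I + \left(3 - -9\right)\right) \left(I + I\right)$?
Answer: $-15872 + 749 i \sqrt{107} \approx -15872.0 + 7747.7 i$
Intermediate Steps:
$b{\left(I \right)} = 2 I \left(12 + I\right)$ ($b{\left(I \right)} = \left(I + \left(3 + 9\right)\right) 2 I = \left(I + 12\right) 2 I = \left(12 + I\right) 2 I = 2 I \left(12 + I\right)$)
$H{\left(K \right)} = - 7 K^{\frac{3}{2}}$ ($H{\left(K \right)} = - 7 K \sqrt{K} = - 7 K^{\frac{3}{2}}$)
$H{\left(-107 \right)} + 256 \left(b{\left(-3 \right)} - 8\right) = - 7 \left(-107\right)^{\frac{3}{2}} + 256 \left(2 \left(-3\right) \left(12 - 3\right) - 8\right) = - 7 \left(- 107 i \sqrt{107}\right) + 256 \left(2 \left(-3\right) 9 - 8\right) = 749 i \sqrt{107} + 256 \left(-54 - 8\right) = 749 i \sqrt{107} + 256 \left(-62\right) = 749 i \sqrt{107} - 15872 = -15872 + 749 i \sqrt{107}$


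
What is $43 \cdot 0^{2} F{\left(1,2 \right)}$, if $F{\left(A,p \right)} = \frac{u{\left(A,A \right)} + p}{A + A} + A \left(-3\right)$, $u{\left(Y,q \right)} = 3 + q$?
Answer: $0$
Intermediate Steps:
$F{\left(A,p \right)} = - 3 A + \frac{3 + A + p}{2 A}$ ($F{\left(A,p \right)} = \frac{\left(3 + A\right) + p}{A + A} + A \left(-3\right) = \frac{3 + A + p}{2 A} - 3 A = - 3 A + \frac{3 + A + p}{2 A}$)
$43 \cdot 0^{2} F{\left(1,2 \right)} = 43 \cdot 0^{2} \frac{3 + 1 + 2 - 6 \cdot 1^{2}}{2 \cdot 1} = 43 \cdot 0 \cdot \frac{1}{2} \cdot 1 \left(3 + 1 + 2 - 6\right) = 0 \cdot \frac{1}{2} \cdot 1 \left(3 + 1 + 2 - 6\right) = 0 \cdot \frac{1}{2} \cdot 1 \cdot 0 = 0 \cdot 0 = 0$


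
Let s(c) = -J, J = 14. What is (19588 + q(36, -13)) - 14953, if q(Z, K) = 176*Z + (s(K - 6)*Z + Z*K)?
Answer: 9999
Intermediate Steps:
s(c) = -14 (s(c) = -1*14 = -14)
q(Z, K) = 162*Z + K*Z (q(Z, K) = 176*Z + (-14*Z + Z*K) = 176*Z + (-14*Z + K*Z) = 162*Z + K*Z)
(19588 + q(36, -13)) - 14953 = (19588 + 36*(162 - 13)) - 14953 = (19588 + 36*149) - 14953 = (19588 + 5364) - 14953 = 24952 - 14953 = 9999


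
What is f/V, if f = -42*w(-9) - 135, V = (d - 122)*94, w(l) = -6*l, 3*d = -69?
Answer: 2403/13630 ≈ 0.17630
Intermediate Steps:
d = -23 (d = (⅓)*(-69) = -23)
V = -13630 (V = (-23 - 122)*94 = -145*94 = -13630)
f = -2403 (f = -(-252)*(-9) - 135 = -42*54 - 135 = -2268 - 135 = -2403)
f/V = -2403/(-13630) = -2403*(-1/13630) = 2403/13630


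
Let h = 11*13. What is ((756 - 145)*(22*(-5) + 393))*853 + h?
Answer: 147494932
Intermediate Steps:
h = 143
((756 - 145)*(22*(-5) + 393))*853 + h = ((756 - 145)*(22*(-5) + 393))*853 + 143 = (611*(-110 + 393))*853 + 143 = (611*283)*853 + 143 = 172913*853 + 143 = 147494789 + 143 = 147494932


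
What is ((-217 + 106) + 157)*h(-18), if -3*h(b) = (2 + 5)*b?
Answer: 1932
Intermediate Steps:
h(b) = -7*b/3 (h(b) = -(2 + 5)*b/3 = -7*b/3)
((-217 + 106) + 157)*h(-18) = ((-217 + 106) + 157)*(-7/3*(-18)) = (-111 + 157)*42 = 46*42 = 1932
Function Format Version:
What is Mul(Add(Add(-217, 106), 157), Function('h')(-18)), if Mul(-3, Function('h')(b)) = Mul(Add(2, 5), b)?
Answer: 1932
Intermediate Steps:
Function('h')(b) = Mul(Rational(-7, 3), b) (Function('h')(b) = Mul(Rational(-1, 3), Mul(Add(2, 5), b)) = Mul(Rational(-1, 3), Mul(7, b)) = Mul(Rational(-7, 3), b))
Mul(Add(Add(-217, 106), 157), Function('h')(-18)) = Mul(Add(Add(-217, 106), 157), Mul(Rational(-7, 3), -18)) = Mul(Add(-111, 157), 42) = Mul(46, 42) = 1932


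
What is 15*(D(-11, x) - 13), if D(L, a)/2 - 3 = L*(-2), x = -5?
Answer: 555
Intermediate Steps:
D(L, a) = 6 - 4*L (D(L, a) = 6 + 2*(L*(-2)) = 6 + 2*(-2*L) = 6 - 4*L)
15*(D(-11, x) - 13) = 15*((6 - 4*(-11)) - 13) = 15*((6 + 44) - 13) = 15*(50 - 13) = 15*37 = 555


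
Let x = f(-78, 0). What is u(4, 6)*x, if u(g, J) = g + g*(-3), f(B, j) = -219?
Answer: 1752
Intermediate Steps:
x = -219
u(g, J) = -2*g (u(g, J) = g - 3*g = -2*g)
u(4, 6)*x = -2*4*(-219) = -8*(-219) = 1752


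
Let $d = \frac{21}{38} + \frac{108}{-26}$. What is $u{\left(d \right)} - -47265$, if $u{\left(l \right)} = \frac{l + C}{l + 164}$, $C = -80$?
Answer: $\frac{3745095506}{79237} \approx 47265.0$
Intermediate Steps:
$d = - \frac{1779}{494}$ ($d = 21 \cdot \frac{1}{38} + 108 \left(- \frac{1}{26}\right) = \frac{21}{38} - \frac{54}{13} = - \frac{1779}{494} \approx -3.6012$)
$u{\left(l \right)} = \frac{-80 + l}{164 + l}$ ($u{\left(l \right)} = \frac{l - 80}{l + 164} = \frac{-80 + l}{164 + l}$)
$u{\left(d \right)} - -47265 = \frac{-80 - \frac{1779}{494}}{164 - \frac{1779}{494}} - -47265 = \frac{1}{\frac{79237}{494}} \left(- \frac{41299}{494}\right) + 47265 = \frac{494}{79237} \left(- \frac{41299}{494}\right) + 47265 = - \frac{41299}{79237} + 47265 = \frac{3745095506}{79237}$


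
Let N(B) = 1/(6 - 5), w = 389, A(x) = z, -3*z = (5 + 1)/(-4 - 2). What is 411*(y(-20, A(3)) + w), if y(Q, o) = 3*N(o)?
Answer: 161112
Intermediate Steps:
z = ⅓ (z = -(5 + 1)/(3*(-4 - 2)) = -2/(-6) = -2*(-1)/6 = -⅓*(-1) = ⅓ ≈ 0.33333)
A(x) = ⅓
N(B) = 1 (N(B) = 1/1 = 1)
y(Q, o) = 3 (y(Q, o) = 3*1 = 3)
411*(y(-20, A(3)) + w) = 411*(3 + 389) = 411*392 = 161112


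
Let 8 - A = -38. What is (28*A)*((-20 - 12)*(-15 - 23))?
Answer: 1566208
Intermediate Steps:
A = 46 (A = 8 - 1*(-38) = 8 + 38 = 46)
(28*A)*((-20 - 12)*(-15 - 23)) = (28*46)*((-20 - 12)*(-15 - 23)) = 1288*(-32*(-38)) = 1288*1216 = 1566208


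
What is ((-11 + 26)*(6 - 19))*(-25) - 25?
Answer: 4850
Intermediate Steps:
((-11 + 26)*(6 - 19))*(-25) - 25 = (15*(-13))*(-25) - 25 = -195*(-25) - 25 = 4875 - 25 = 4850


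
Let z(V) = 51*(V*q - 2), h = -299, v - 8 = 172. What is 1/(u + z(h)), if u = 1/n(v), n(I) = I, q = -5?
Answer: 180/13705741 ≈ 1.3133e-5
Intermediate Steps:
v = 180 (v = 8 + 172 = 180)
z(V) = -102 - 255*V (z(V) = 51*(V*(-5) - 2) = 51*(-5*V - 2) = 51*(-2 - 5*V) = -102 - 255*V)
u = 1/180 ≈ 0.0055556
1/(u + z(h)) = 1/(1/180 + (-102 - 255*(-299))) = 1/(1/180 + (-102 + 76245)) = 1/(1/180 + 76143) = 1/(13705741/180) = 180/13705741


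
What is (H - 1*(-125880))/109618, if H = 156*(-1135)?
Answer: -25590/54809 ≈ -0.46689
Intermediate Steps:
H = -177060
(H - 1*(-125880))/109618 = (-177060 - 1*(-125880))/109618 = (-177060 + 125880)*(1/109618) = -51180*1/109618 = -25590/54809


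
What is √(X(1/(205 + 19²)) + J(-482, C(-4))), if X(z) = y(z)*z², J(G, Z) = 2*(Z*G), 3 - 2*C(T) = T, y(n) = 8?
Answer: 6*I*√7506119/283 ≈ 58.086*I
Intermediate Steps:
C(T) = 3/2 - T/2
J(G, Z) = 2*G*Z (J(G, Z) = 2*(G*Z) = 2*G*Z)
X(z) = 8*z²
√(X(1/(205 + 19²)) + J(-482, C(-4))) = √(8*(1/(205 + 19²))² + 2*(-482)*(3/2 - ½*(-4))) = √(8*(1/(205 + 361))² + 2*(-482)*(3/2 + 2)) = √(8*(1/566)² + 2*(-482)*(7/2)) = √(8*(1/566)² - 3374) = √(8*(1/320356) - 3374) = √(2/80089 - 3374) = √(-270220284/80089) = 6*I*√7506119/283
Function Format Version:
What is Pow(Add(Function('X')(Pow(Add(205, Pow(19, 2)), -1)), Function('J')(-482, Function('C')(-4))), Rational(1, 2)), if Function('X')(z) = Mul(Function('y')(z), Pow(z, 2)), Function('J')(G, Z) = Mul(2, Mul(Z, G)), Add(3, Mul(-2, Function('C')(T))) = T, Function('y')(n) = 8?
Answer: Mul(Rational(6, 283), I, Pow(7506119, Rational(1, 2))) ≈ Mul(58.086, I)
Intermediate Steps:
Function('C')(T) = Add(Rational(3, 2), Mul(Rational(-1, 2), T))
Function('J')(G, Z) = Mul(2, G, Z) (Function('J')(G, Z) = Mul(2, Mul(G, Z)) = Mul(2, G, Z))
Function('X')(z) = Mul(8, Pow(z, 2))
Pow(Add(Function('X')(Pow(Add(205, Pow(19, 2)), -1)), Function('J')(-482, Function('C')(-4))), Rational(1, 2)) = Pow(Add(Mul(8, Pow(Pow(Add(205, Pow(19, 2)), -1), 2)), Mul(2, -482, Add(Rational(3, 2), Mul(Rational(-1, 2), -4)))), Rational(1, 2)) = Pow(Add(Mul(8, Pow(Pow(Add(205, 361), -1), 2)), Mul(2, -482, Add(Rational(3, 2), 2))), Rational(1, 2)) = Pow(Add(Mul(8, Pow(Pow(566, -1), 2)), Mul(2, -482, Rational(7, 2))), Rational(1, 2)) = Pow(Add(Mul(8, Pow(Rational(1, 566), 2)), -3374), Rational(1, 2)) = Pow(Add(Mul(8, Rational(1, 320356)), -3374), Rational(1, 2)) = Pow(Add(Rational(2, 80089), -3374), Rational(1, 2)) = Pow(Rational(-270220284, 80089), Rational(1, 2)) = Mul(Rational(6, 283), I, Pow(7506119, Rational(1, 2)))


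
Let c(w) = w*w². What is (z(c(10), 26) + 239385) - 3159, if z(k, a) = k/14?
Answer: 1654082/7 ≈ 2.3630e+5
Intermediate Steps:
c(w) = w³
z(k, a) = k/14 (z(k, a) = k*(1/14) = k/14)
(z(c(10), 26) + 239385) - 3159 = ((1/14)*10³ + 239385) - 3159 = ((1/14)*1000 + 239385) - 3159 = (500/7 + 239385) - 3159 = 1676195/7 - 3159 = 1654082/7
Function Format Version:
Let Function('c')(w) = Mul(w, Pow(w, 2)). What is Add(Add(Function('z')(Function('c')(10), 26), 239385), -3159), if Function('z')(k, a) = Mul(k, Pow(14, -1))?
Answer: Rational(1654082, 7) ≈ 2.3630e+5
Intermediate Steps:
Function('c')(w) = Pow(w, 3)
Function('z')(k, a) = Mul(Rational(1, 14), k) (Function('z')(k, a) = Mul(k, Rational(1, 14)) = Mul(Rational(1, 14), k))
Add(Add(Function('z')(Function('c')(10), 26), 239385), -3159) = Add(Add(Mul(Rational(1, 14), Pow(10, 3)), 239385), -3159) = Add(Add(Mul(Rational(1, 14), 1000), 239385), -3159) = Add(Add(Rational(500, 7), 239385), -3159) = Add(Rational(1676195, 7), -3159) = Rational(1654082, 7)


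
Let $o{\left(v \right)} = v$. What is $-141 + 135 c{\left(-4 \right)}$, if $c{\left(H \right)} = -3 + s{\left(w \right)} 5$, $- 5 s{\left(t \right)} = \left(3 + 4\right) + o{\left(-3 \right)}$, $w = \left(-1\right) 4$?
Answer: $-1086$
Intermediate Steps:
$w = -4$
$s{\left(t \right)} = - \frac{4}{5}$ ($s{\left(t \right)} = - \frac{\left(3 + 4\right) - 3}{5} = - \frac{7 - 3}{5} = \left(- \frac{1}{5}\right) 4 = - \frac{4}{5}$)
$c{\left(H \right)} = -7$ ($c{\left(H \right)} = -3 - 4 = -7$)
$-141 + 135 c{\left(-4 \right)} = -141 + 135 \left(-7\right) = -141 - 945 = -1086$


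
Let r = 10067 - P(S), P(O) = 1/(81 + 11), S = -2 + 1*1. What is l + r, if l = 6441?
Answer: 1518735/92 ≈ 16508.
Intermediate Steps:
S = -1 (S = -2 + 1 = -1)
P(O) = 1/92
r = 926163/92 (r = 10067 - 1*1/92 = 10067 - 1/92 = 926163/92 ≈ 10067.)
l + r = 6441 + 926163/92 = 1518735/92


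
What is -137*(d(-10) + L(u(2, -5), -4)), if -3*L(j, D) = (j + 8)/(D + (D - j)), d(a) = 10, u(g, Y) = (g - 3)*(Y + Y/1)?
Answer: -4247/3 ≈ -1415.7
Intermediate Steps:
u(g, Y) = 2*Y*(-3 + g) (u(g, Y) = (-3 + g)*(Y + Y*1) = (-3 + g)*(Y + Y) = (-3 + g)*(2*Y) = 2*Y*(-3 + g))
L(j, D) = -(8 + j)/(3*(-j + 2*D)) (L(j, D) = -(j + 8)/(3*(D + (D - j))) = -(8 + j)/(3*(-j + 2*D)))
-137*(d(-10) + L(u(2, -5), -4)) = -137*(10 + (8 + 2*(-5)*(-3 + 2))/(3*(2*(-5)*(-3 + 2) - 2*(-4)))) = -137*(10 + (8 + 2*(-5)*(-1))/(3*(2*(-5)*(-1) + 8))) = -137*(10 + (8 + 10)/(3*(10 + 8))) = -137*(10 + (1/3)*18/18) = -137*(10 + (1/3)*(1/18)*18) = -137*(10 + 1/3) = -137*31/3 = -4247/3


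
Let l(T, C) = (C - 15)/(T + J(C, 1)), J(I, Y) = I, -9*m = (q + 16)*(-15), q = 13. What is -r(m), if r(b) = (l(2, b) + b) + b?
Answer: -44090/453 ≈ -97.329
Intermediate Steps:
m = 145/3 (m = -(13 + 16)*(-15)/9 = -29*(-15)/9 = -⅑*(-435) = 145/3 ≈ 48.333)
l(T, C) = (-15 + C)/(C + T) (l(T, C) = (C - 15)/(T + C) = (-15 + C)/(C + T))
r(b) = 2*b + (-15 + b)/(2 + b) (r(b) = ((-15 + b)/(b + 2) + b) + b = ((-15 + b)/(2 + b) + b) + b = (b + (-15 + b)/(2 + b)) + b = 2*b + (-15 + b)/(2 + b))
-r(m) = -(-15 + 145/3 + 2*(145/3)*(2 + 145/3))/(2 + 145/3) = -(-15 + 145/3 + 2*(145/3)*(151/3))/151/3 = -3*(-15 + 145/3 + 43790/9)/151 = -3*44090/(151*9) = -1*44090/453 = -44090/453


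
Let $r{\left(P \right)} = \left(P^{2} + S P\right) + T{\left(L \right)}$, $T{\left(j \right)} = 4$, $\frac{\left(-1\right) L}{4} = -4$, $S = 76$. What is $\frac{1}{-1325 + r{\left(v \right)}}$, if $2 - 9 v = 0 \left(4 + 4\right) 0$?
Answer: $- \frac{81}{105629} \approx -0.00076684$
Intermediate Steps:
$L = 16$ ($L = \left(-4\right) \left(-4\right) = 16$)
$v = \frac{2}{9}$ ($v = \frac{2}{9} - \frac{0 \left(4 + 4\right) 0}{9} = \frac{2}{9} - \frac{0 \cdot 8 \cdot 0}{9} = \frac{2}{9} - \frac{0 \cdot 0}{9} = \frac{2}{9} - 0 = \frac{2}{9} + 0 = \frac{2}{9} \approx 0.22222$)
$r{\left(P \right)} = 4 + P^{2} + 76 P$ ($r{\left(P \right)} = \left(P^{2} + 76 P\right) + 4 = 4 + P^{2} + 76 P$)
$\frac{1}{-1325 + r{\left(v \right)}} = \frac{1}{-1325 + \left(4 + \left(\frac{2}{9}\right)^{2} + 76 \cdot \frac{2}{9}\right)} = \frac{1}{-1325 + \left(4 + \frac{4}{81} + \frac{152}{9}\right)} = \frac{1}{-1325 + \frac{1696}{81}} = \frac{1}{- \frac{105629}{81}} = - \frac{81}{105629}$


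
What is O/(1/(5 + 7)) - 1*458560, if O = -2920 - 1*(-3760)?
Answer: -448480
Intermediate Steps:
O = 840 (O = -2920 + 3760 = 840)
O/(1/(5 + 7)) - 1*458560 = 840/1/(5 + 7) - 1*458560 = 840/1/12 - 458560 = 840/(1/12) - 458560 = 12*840 - 458560 = 10080 - 458560 = -448480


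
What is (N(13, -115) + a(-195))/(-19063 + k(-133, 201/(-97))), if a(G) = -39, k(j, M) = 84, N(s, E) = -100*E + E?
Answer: -11346/18979 ≈ -0.59782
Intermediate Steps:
N(s, E) = -99*E
(N(13, -115) + a(-195))/(-19063 + k(-133, 201/(-97))) = (-99*(-115) - 39)/(-19063 + 84) = (11385 - 39)/(-18979) = 11346*(-1/18979) = -11346/18979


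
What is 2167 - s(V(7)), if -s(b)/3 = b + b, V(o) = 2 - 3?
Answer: 2161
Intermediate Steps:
V(o) = -1
s(b) = -6*b (s(b) = -3*(b + b) = -6*b)
2167 - s(V(7)) = 2167 - (-6)*(-1) = 2167 - 1*6 = 2167 - 6 = 2161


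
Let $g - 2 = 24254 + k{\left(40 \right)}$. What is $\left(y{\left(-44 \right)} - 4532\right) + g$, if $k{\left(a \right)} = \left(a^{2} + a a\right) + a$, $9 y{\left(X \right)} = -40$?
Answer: $\frac{206636}{9} \approx 22960.0$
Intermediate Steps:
$y{\left(X \right)} = - \frac{40}{9}$ ($y{\left(X \right)} = \frac{1}{9} \left(-40\right) = - \frac{40}{9}$)
$k{\left(a \right)} = a + 2 a^{2}$ ($k{\left(a \right)} = \left(a^{2} + a^{2}\right) + a = 2 a^{2} + a = a + 2 a^{2}$)
$g = 27496$ ($g = 2 + \left(24254 + 40 \left(1 + 2 \cdot 40\right)\right) = 2 + \left(24254 + 40 \left(1 + 80\right)\right) = 2 + \left(24254 + 40 \cdot 81\right) = 2 + \left(24254 + 3240\right) = 2 + 27494 = 27496$)
$\left(y{\left(-44 \right)} - 4532\right) + g = \left(- \frac{40}{9} - 4532\right) + 27496 = - \frac{40828}{9} + 27496 = \frac{206636}{9}$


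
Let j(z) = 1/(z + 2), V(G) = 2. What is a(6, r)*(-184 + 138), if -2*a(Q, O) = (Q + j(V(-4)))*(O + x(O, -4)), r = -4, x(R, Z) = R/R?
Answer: -1725/4 ≈ -431.25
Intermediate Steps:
j(z) = 1/(2 + z)
x(R, Z) = 1
a(Q, O) = -(1 + O)*(¼ + Q)/2 (a(Q, O) = -(Q + 1/(2 + 2))*(O + 1)/2 = -(Q + 1/4)*(1 + O)/2 = -(Q + ¼)*(1 + O)/2 = -(¼ + Q)*(1 + O)/2 = -(1 + O)*(¼ + Q)/2)
a(6, r)*(-184 + 138) = (-⅛ - ½*6 - ⅛*(-4) - ½*(-4)*6)*(-184 + 138) = (-⅛ - 3 + ½ + 12)*(-46) = (75/8)*(-46) = -1725/4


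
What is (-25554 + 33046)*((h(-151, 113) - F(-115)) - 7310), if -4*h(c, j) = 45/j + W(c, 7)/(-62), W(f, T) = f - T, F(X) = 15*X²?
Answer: -5398114379166/3503 ≈ -1.5410e+9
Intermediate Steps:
h(c, j) = -7/248 - 45/(4*j) + c/248 (h(c, j) = -(45/j + (c - 1*7)/(-62))/4 = -(45/j + (c - 7)*(-1/62))/4 = -(45/j + (-7 + c)*(-1/62))/4 = -(45/j + (7/62 - c/62))/4 = -(7/62 + 45/j - c/62)/4 = -7/248 - 45/(4*j) + c/248)
(-25554 + 33046)*((h(-151, 113) - F(-115)) - 7310) = (-25554 + 33046)*(((1/248)*(-2790 + 113*(-7 - 151))/113 - 15*(-115)²) - 7310) = 7492*(((1/248)*(1/113)*(-2790 + 113*(-158)) - 15*13225) - 7310) = 7492*(((1/248)*(1/113)*(-2790 - 17854) - 1*198375) - 7310) = 7492*(((1/248)*(1/113)*(-20644) - 198375) - 7310) = 7492*((-5161/7006 - 198375) - 7310) = 7492*(-1389820411/7006 - 7310) = 7492*(-1441034271/7006) = -5398114379166/3503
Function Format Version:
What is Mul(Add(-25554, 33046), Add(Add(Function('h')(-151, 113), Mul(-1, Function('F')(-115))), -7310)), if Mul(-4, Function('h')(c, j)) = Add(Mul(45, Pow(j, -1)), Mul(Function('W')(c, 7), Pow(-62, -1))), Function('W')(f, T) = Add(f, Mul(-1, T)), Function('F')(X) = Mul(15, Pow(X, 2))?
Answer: Rational(-5398114379166, 3503) ≈ -1.5410e+9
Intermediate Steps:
Function('h')(c, j) = Add(Rational(-7, 248), Mul(Rational(-45, 4), Pow(j, -1)), Mul(Rational(1, 248), c)) (Function('h')(c, j) = Mul(Rational(-1, 4), Add(Mul(45, Pow(j, -1)), Mul(Add(c, Mul(-1, 7)), Pow(-62, -1)))) = Mul(Rational(-1, 4), Add(Mul(45, Pow(j, -1)), Mul(Add(c, -7), Rational(-1, 62)))) = Mul(Rational(-1, 4), Add(Mul(45, Pow(j, -1)), Mul(Add(-7, c), Rational(-1, 62)))) = Mul(Rational(-1, 4), Add(Mul(45, Pow(j, -1)), Add(Rational(7, 62), Mul(Rational(-1, 62), c)))) = Mul(Rational(-1, 4), Add(Rational(7, 62), Mul(45, Pow(j, -1)), Mul(Rational(-1, 62), c))) = Add(Rational(-7, 248), Mul(Rational(-45, 4), Pow(j, -1)), Mul(Rational(1, 248), c)))
Mul(Add(-25554, 33046), Add(Add(Function('h')(-151, 113), Mul(-1, Function('F')(-115))), -7310)) = Mul(Add(-25554, 33046), Add(Add(Mul(Rational(1, 248), Pow(113, -1), Add(-2790, Mul(113, Add(-7, -151)))), Mul(-1, Mul(15, Pow(-115, 2)))), -7310)) = Mul(7492, Add(Add(Mul(Rational(1, 248), Rational(1, 113), Add(-2790, Mul(113, -158))), Mul(-1, Mul(15, 13225))), -7310)) = Mul(7492, Add(Add(Mul(Rational(1, 248), Rational(1, 113), Add(-2790, -17854)), Mul(-1, 198375)), -7310)) = Mul(7492, Add(Add(Mul(Rational(1, 248), Rational(1, 113), -20644), -198375), -7310)) = Mul(7492, Add(Add(Rational(-5161, 7006), -198375), -7310)) = Mul(7492, Add(Rational(-1389820411, 7006), -7310)) = Mul(7492, Rational(-1441034271, 7006)) = Rational(-5398114379166, 3503)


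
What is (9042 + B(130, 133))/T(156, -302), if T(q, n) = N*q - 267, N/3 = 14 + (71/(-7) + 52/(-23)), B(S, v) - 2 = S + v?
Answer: 1498427/77289 ≈ 19.387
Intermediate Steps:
B(S, v) = 2 + S + v (B(S, v) = 2 + (S + v) = 2 + S + v)
N = 771/161 (N = 3*(14 + (71/(-7) + 52/(-23))) = 3*(14 + (71*(-1/7) + 52*(-1/23))) = 3*(14 + (-71/7 - 52/23)) = 3*(14 - 1997/161) = 3*(257/161) = 771/161 ≈ 4.7888)
T(q, n) = -267 + 771*q/161 (T(q, n) = 771*q/161 - 267 = -267 + 771*q/161)
(9042 + B(130, 133))/T(156, -302) = (9042 + (2 + 130 + 133))/(-267 + (771/161)*156) = (9042 + 265)/(-267 + 120276/161) = 9307/(77289/161) = 9307*(161/77289) = 1498427/77289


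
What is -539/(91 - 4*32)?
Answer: 539/37 ≈ 14.568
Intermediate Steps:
-539/(91 - 4*32) = -539/(91 - 128) = -539/(-37) = -1/37*(-539) = 539/37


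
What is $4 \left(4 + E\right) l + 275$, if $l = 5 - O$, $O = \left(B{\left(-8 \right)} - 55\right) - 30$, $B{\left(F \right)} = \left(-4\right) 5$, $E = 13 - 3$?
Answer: $6435$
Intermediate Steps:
$E = 10$
$B{\left(F \right)} = -20$
$O = -105$ ($O = \left(-20 - 55\right) - 30 = -75 - 30 = -105$)
$l = 110$ ($l = 5 - -105 = 5 + 105 = 110$)
$4 \left(4 + E\right) l + 275 = 4 \left(4 + 10\right) 110 + 275 = 4 \cdot 14 \cdot 110 + 275 = 56 \cdot 110 + 275 = 6160 + 275 = 6435$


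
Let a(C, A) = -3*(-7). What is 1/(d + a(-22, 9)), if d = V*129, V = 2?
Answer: 1/279 ≈ 0.0035842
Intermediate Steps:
a(C, A) = 21
d = 258 (d = 2*129 = 258)
1/(d + a(-22, 9)) = 1/(258 + 21) = 1/279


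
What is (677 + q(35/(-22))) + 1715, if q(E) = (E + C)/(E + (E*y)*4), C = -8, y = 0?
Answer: 83931/35 ≈ 2398.0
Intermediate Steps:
q(E) = (-8 + E)/E (q(E) = (E - 8)/(E + (E*0)*4) = (-8 + E)/(E + 0*4) = (-8 + E)/(E + 0) = (-8 + E)/E)
(677 + q(35/(-22))) + 1715 = (677 + (-8 + 35/(-22))/((35/(-22)))) + 1715 = (677 + (-8 + 35*(-1/22))/((35*(-1/22)))) + 1715 = (677 + (-8 - 35/22)/(-35/22)) + 1715 = (677 - 22/35*(-211/22)) + 1715 = (677 + 211/35) + 1715 = 23906/35 + 1715 = 83931/35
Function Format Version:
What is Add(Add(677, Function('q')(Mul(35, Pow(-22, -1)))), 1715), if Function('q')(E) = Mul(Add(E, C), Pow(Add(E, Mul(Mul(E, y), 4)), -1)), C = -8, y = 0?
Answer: Rational(83931, 35) ≈ 2398.0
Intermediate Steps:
Function('q')(E) = Mul(Pow(E, -1), Add(-8, E)) (Function('q')(E) = Mul(Add(E, -8), Pow(Add(E, Mul(Mul(E, 0), 4)), -1)) = Mul(Add(-8, E), Pow(Add(E, Mul(0, 4)), -1)) = Mul(Add(-8, E), Pow(Add(E, 0), -1)) = Mul(Add(-8, E), Pow(E, -1)) = Mul(Pow(E, -1), Add(-8, E)))
Add(Add(677, Function('q')(Mul(35, Pow(-22, -1)))), 1715) = Add(Add(677, Mul(Pow(Mul(35, Pow(-22, -1)), -1), Add(-8, Mul(35, Pow(-22, -1))))), 1715) = Add(Add(677, Mul(Pow(Mul(35, Rational(-1, 22)), -1), Add(-8, Mul(35, Rational(-1, 22))))), 1715) = Add(Add(677, Mul(Pow(Rational(-35, 22), -1), Add(-8, Rational(-35, 22)))), 1715) = Add(Add(677, Mul(Rational(-22, 35), Rational(-211, 22))), 1715) = Add(Add(677, Rational(211, 35)), 1715) = Add(Rational(23906, 35), 1715) = Rational(83931, 35)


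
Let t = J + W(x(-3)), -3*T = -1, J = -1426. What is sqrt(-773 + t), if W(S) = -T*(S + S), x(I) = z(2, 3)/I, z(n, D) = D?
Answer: I*sqrt(19785)/3 ≈ 46.886*I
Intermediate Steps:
T = 1/3 (T = -1/3*(-1) = 1/3 ≈ 0.33333)
x(I) = 3/I
W(S) = -2*S/3 (W(S) = -(S + S)/3 = -2*S/3)
t = -4276/3 (t = -1426 - 2/(-3) = -1426 - 2*(-1)/3 = -1426 - 2/3*(-1) = -1426 + 2/3 = -4276/3 ≈ -1425.3)
sqrt(-773 + t) = sqrt(-773 - 4276/3) = sqrt(-6595/3) = I*sqrt(19785)/3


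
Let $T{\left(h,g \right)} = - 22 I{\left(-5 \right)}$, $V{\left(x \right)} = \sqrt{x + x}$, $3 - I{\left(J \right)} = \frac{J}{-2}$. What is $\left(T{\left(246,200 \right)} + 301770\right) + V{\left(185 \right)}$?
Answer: $301759 + \sqrt{370} \approx 3.0178 \cdot 10^{5}$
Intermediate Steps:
$I{\left(J \right)} = 3 + \frac{J}{2}$ ($I{\left(J \right)} = 3 - \frac{J}{-2} = 3 - J \left(- \frac{1}{2}\right) = 3 - - \frac{J}{2} = 3 + \frac{J}{2}$)
$V{\left(x \right)} = \sqrt{2} \sqrt{x}$ ($V{\left(x \right)} = \sqrt{2 x} = \sqrt{2} \sqrt{x}$)
$T{\left(h,g \right)} = -11$ ($T{\left(h,g \right)} = - 22 \left(3 + \frac{1}{2} \left(-5\right)\right) = - 22 \left(3 - \frac{5}{2}\right) = \left(-22\right) \frac{1}{2} = -11$)
$\left(T{\left(246,200 \right)} + 301770\right) + V{\left(185 \right)} = \left(-11 + 301770\right) + \sqrt{2} \sqrt{185} = 301759 + \sqrt{370}$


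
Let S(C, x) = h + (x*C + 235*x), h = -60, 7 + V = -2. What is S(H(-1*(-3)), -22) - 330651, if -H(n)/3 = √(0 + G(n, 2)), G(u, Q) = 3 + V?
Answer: -335881 + 66*I*√6 ≈ -3.3588e+5 + 161.67*I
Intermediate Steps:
V = -9 (V = -7 - 2 = -9)
G(u, Q) = -6 (G(u, Q) = 3 - 9 = -6)
H(n) = -3*I*√6 (H(n) = -3*√(0 - 6) = -3*I*√6)
S(C, x) = -60 + 235*x + C*x (S(C, x) = -60 + (x*C + 235*x) = -60 + (C*x + 235*x) = -60 + (235*x + C*x) = -60 + 235*x + C*x)
S(H(-1*(-3)), -22) - 330651 = (-60 + 235*(-22) - 3*I*√6*(-22)) - 330651 = (-60 - 5170 + 66*I*√6) - 330651 = (-5230 + 66*I*√6) - 330651 = -335881 + 66*I*√6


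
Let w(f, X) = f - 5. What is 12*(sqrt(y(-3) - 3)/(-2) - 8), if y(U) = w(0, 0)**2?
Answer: -96 - 6*sqrt(22) ≈ -124.14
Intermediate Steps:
w(f, X) = -5 + f
y(U) = 25 (y(U) = (-5 + 0)**2 = (-5)**2 = 25)
12*(sqrt(y(-3) - 3)/(-2) - 8) = 12*(sqrt(25 - 3)/(-2) - 8) = 12*(sqrt(22)*(-1/2) - 8) = 12*(-sqrt(22)/2 - 8) = 12*(-8 - sqrt(22)/2) = -96 - 6*sqrt(22)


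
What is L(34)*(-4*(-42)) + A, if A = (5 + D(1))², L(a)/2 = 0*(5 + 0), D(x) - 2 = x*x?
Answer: 64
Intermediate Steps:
D(x) = 2 + x² (D(x) = 2 + x*x = 2 + x²)
L(a) = 0 (L(a) = 2*(0*(5 + 0)) = 2*(0*5) = 2*0 = 0)
A = 64 (A = (5 + (2 + 1²))² = (5 + (2 + 1))² = (5 + 3)² = 8² = 64)
L(34)*(-4*(-42)) + A = 0*(-4*(-42)) + 64 = 0*168 + 64 = 0 + 64 = 64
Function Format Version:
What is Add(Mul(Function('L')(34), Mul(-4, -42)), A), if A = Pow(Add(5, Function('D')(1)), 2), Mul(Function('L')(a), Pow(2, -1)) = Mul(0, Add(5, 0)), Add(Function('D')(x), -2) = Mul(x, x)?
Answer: 64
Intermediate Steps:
Function('D')(x) = Add(2, Pow(x, 2)) (Function('D')(x) = Add(2, Mul(x, x)) = Add(2, Pow(x, 2)))
Function('L')(a) = 0 (Function('L')(a) = Mul(2, Mul(0, Add(5, 0))) = Mul(2, Mul(0, 5)) = Mul(2, 0) = 0)
A = 64 (A = Pow(Add(5, Add(2, Pow(1, 2))), 2) = Pow(Add(5, Add(2, 1)), 2) = Pow(Add(5, 3), 2) = Pow(8, 2) = 64)
Add(Mul(Function('L')(34), Mul(-4, -42)), A) = Add(Mul(0, Mul(-4, -42)), 64) = Add(Mul(0, 168), 64) = Add(0, 64) = 64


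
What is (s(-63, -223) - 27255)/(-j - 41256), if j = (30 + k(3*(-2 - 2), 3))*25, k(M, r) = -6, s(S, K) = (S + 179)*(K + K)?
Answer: 78991/41856 ≈ 1.8872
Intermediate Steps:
s(S, K) = 2*K*(179 + S) (s(S, K) = (179 + S)*(2*K) = 2*K*(179 + S))
j = 600 (j = (30 - 6)*25 = 24*25 = 600)
(s(-63, -223) - 27255)/(-j - 41256) = (2*(-223)*(179 - 63) - 27255)/(-1*600 - 41256) = (2*(-223)*116 - 27255)/(-600 - 41256) = (-51736 - 27255)/(-41856) = -78991*(-1/41856) = 78991/41856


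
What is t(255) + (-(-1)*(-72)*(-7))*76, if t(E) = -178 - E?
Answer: 37871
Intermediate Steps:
t(255) + (-(-1)*(-72)*(-7))*76 = (-178 - 1*255) + (-(-1)*(-72)*(-7))*76 = (-178 - 255) + (-1*72*(-7))*76 = -433 - 72*(-7)*76 = -433 + 504*76 = -433 + 38304 = 37871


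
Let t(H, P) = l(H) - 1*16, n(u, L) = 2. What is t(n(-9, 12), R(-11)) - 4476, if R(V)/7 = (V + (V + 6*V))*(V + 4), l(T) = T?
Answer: -4490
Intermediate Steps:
R(V) = 56*V*(4 + V) (R(V) = 7*((V + (V + 6*V))*(V + 4)) = 7*((V + 7*V)*(4 + V)) = 7*((8*V)*(4 + V)) = 7*(8*V*(4 + V)) = 56*V*(4 + V))
t(H, P) = -16 + H (t(H, P) = H - 1*16 = H - 16 = -16 + H)
t(n(-9, 12), R(-11)) - 4476 = (-16 + 2) - 4476 = -14 - 4476 = -4490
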